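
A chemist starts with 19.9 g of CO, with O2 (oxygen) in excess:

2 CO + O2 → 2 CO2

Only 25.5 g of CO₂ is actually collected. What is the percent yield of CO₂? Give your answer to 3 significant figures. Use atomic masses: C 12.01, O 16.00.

81.6 %

M(CO) = 12.01 + 16.00 = 28.01 g/mol.
M(CO2) = 12.01 + 2(16.00) = 44.01 g/mol.
n(CO) = 19.90 g / 28.01 g/mol = 0.7105 mol.
From the equation the CO:CO2 mole ratio is 2:2, so n(CO2) = 0.7105 × 2/2 = 0.7105 mol.
Mass of CO2 = 0.7105 mol × 44.01 g/mol = 31.27 g.
This is the theoretical yield. Percent yield = 25.5 g / 31.27 g × 100% = 81.55%.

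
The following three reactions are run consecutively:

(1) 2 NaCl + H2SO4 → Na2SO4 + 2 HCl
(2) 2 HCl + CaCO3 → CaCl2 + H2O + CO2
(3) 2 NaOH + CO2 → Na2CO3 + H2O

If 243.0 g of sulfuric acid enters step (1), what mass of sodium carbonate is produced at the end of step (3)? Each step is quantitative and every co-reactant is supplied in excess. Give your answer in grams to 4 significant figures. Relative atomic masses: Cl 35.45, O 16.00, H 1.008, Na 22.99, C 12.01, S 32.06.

M(H2SO4) = 2(1.008) + 32.06 + 4(16.00) = 98.076 g/mol.
M(Na2CO3) = 2(22.99) + 12.01 + 3(16.00) = 105.99 g/mol.
n(H2SO4) = 243.0 / 98.076 = 2.4777 mol.
Reaction (1): H2SO4→HCl ratio 1:2 ⇒ n(HCl) = 4.9553 mol.
Reaction (2): HCl→CO2 ratio 2:1 ⇒ n(CO2) = 2.4777 mol.
Reaction (3): CO2→Na2CO3 ratio 1:1 ⇒ n(Na2CO3) = 2.4777 mol.
Mass of Na2CO3 = 2.4777 × 105.99 = 262.61 g.

262.6 g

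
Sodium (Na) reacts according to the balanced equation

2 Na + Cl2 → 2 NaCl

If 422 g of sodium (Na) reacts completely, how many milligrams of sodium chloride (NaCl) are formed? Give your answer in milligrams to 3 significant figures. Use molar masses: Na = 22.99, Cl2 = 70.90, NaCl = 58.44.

n(Na) = 422.0 g / 22.99 g/mol = 18.36 mol.
From the equation the Na:NaCl mole ratio is 2:2, so n(NaCl) = 18.36 × 2/2 = 18.36 mol.
Mass of NaCl = 18.36 mol × 58.44 g/mol = 1073 g.
Converting to mg: 1073 g = 1070000 mg.

1070000 mg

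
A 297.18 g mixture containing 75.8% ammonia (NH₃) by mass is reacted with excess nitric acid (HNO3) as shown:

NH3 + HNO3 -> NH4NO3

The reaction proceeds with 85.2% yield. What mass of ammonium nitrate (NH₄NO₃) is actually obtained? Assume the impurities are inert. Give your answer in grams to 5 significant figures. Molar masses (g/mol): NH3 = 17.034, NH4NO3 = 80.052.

901.95 g

Pure NH3 available = 297.18 g × 0.758 = 225.262 g.
n(NH3) = 225.262 g / 17.034 g/mol = 13.2243 mol.
From the equation the NH3:NH4NO3 mole ratio is 1:1, so n(NH4NO3) = 13.2243 × 1/1 = 13.2243 mol.
Mass of NH4NO3 = 13.2243 mol × 80.052 g/mol = 1058.63 g.
Actual mass collected = 1058.63 g × 0.852 = 901.953 g.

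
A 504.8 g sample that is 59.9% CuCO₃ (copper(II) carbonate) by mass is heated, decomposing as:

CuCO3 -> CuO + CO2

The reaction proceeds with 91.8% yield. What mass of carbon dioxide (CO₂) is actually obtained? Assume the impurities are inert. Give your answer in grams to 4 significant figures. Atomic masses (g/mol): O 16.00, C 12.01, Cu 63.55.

Pure CuCO3 available = 504.8 g × 0.599 = 302.38 g.
M(CuCO3) = 63.55 + 12.01 + 3(16.00) = 123.56 g/mol.
M(CO2) = 12.01 + 2(16.00) = 44.01 g/mol.
n(CuCO3) = 302.38 g / 123.56 g/mol = 2.4472 mol.
From the equation the CuCO3:CO2 mole ratio is 1:1, so n(CO2) = 2.4472 × 1/1 = 2.4472 mol.
Mass of CO2 = 2.4472 mol × 44.01 g/mol = 107.70 g.
Actual mass collected = 107.70 g × 0.918 = 98.869 g.

98.87 g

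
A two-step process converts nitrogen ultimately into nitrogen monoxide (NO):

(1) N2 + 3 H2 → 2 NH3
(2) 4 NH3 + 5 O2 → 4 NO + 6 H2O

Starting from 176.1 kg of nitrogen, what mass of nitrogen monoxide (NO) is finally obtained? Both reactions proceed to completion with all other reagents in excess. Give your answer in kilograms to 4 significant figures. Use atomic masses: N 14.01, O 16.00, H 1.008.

M(N2) = 2(14.01) = 28.02 g/mol.
M(NO) = 14.01 + 16.00 = 30.01 g/mol.
176.1 kg = 176100 g.
n(N2) = 176100 / 28.02 = 6284.8 mol.
Step 1 gives a 1:2 ratio of N2 to NH3, so n(NH3) = 12570 mol.
In step 2 the NH3:NO ratio is 4:4, so n(NO) = 12570 mol.
Mass of NO = 12570 × 30.01 = 377210 g = 377.2 kg.

377.2 kg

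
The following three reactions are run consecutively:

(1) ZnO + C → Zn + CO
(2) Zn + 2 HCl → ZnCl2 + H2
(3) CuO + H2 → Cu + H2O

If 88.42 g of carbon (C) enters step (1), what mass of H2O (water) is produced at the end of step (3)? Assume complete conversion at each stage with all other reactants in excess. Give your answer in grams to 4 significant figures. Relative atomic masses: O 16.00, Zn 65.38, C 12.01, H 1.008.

132.6 g

M(C) = 12.01 g/mol.
M(H2O) = 2(1.008) + 16.00 = 18.016 g/mol.
n(C) = 88.42 / 12.01 = 7.3622 mol.
Reaction (1): C→Zn ratio 1:1 ⇒ n(Zn) = 7.3622 mol.
Reaction (2): Zn→H2 ratio 1:1 ⇒ n(H2) = 7.3622 mol.
Reaction (3): H2→H2O ratio 1:1 ⇒ n(H2O) = 7.3622 mol.
Mass of H2O = 7.3622 × 18.016 = 132.64 g.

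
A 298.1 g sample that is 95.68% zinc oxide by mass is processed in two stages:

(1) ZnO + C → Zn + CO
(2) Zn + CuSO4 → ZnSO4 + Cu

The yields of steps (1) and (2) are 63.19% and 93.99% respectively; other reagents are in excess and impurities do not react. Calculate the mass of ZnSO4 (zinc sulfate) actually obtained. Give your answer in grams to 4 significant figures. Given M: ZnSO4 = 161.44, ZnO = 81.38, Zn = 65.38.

336.1 g

Pure ZnO = 298.1 × 0.9568 = 285.22 g.
n(ZnO) = 285.22 / 81.38 = 3.5048 mol.
Step 1 (ZnO:Zn = 1:1): theoretical n(Zn) = 3.5048 mol; at 63.19% yield, n(Zn) = 2.2147 mol.
Step 2 (Zn:ZnSO4 = 1:1): theoretical n(ZnSO4) = 2.2147 mol, so theoretical mass = 2.2147 × 161.44 = 357.54 g.
At 93.99% yield, actual mass of ZnSO4 = 357.54 × 0.9399 = 336.05 g.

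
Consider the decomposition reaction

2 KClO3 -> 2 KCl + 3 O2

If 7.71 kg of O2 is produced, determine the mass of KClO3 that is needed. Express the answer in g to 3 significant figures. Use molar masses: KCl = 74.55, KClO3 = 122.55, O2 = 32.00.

19700 g

Convert: 7.71 kg = 7710 g.
n(O2) = 7710 g / 32.00 g/mol = 240.9 mol.
From the equation the O2:KClO3 mole ratio is 3:2, so n(KClO3) = 240.9 × 2/3 = 160.6 mol.
Mass of KClO3 = 160.6 mol × 122.55 g/mol = 19680 g.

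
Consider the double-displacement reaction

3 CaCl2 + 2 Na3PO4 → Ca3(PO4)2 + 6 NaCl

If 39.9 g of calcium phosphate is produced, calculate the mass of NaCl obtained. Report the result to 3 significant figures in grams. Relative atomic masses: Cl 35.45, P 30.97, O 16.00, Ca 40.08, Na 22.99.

45.1 g

M(Ca3(PO4)2) = 3(40.08) + 2(30.97) + 8(16.00) = 310.18 g/mol.
M(NaCl) = 22.99 + 35.45 = 58.44 g/mol.
n(Ca3(PO4)2) = 39.90 g / 310.18 g/mol = 0.1286 mol.
From the equation the Ca3(PO4)2:NaCl mole ratio is 1:6, so n(NaCl) = 0.1286 × 6/1 = 0.7718 mol.
Mass of NaCl = 0.7718 mol × 58.44 g/mol = 45.10 g.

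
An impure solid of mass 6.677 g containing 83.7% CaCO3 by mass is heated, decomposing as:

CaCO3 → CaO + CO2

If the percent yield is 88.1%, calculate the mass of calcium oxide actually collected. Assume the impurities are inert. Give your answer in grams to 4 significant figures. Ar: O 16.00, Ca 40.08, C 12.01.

Pure CaCO3 available = 6.677 g × 0.837 = 5.5886 g.
M(CaCO3) = 40.08 + 12.01 + 3(16.00) = 100.09 g/mol.
M(CaO) = 40.08 + 16.00 = 56.08 g/mol.
n(CaCO3) = 5.5886 g / 100.09 g/mol = 0.055836 mol.
From the equation the CaCO3:CaO mole ratio is 1:1, so n(CaO) = 0.055836 × 1/1 = 0.055836 mol.
Mass of CaO = 0.055836 mol × 56.08 g/mol = 3.1313 g.
Actual mass collected = 3.1313 g × 0.881 = 2.7587 g.

2.759 g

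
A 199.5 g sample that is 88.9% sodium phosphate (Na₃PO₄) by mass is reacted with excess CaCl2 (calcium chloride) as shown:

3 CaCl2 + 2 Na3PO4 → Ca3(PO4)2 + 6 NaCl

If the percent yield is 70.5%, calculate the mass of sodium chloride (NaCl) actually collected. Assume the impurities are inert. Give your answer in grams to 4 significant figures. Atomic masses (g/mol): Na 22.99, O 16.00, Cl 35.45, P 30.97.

133.7 g

Pure Na3PO4 available = 199.5 g × 0.889 = 177.36 g.
M(Na3PO4) = 3(22.99) + 30.97 + 4(16.00) = 163.94 g/mol.
M(NaCl) = 22.99 + 35.45 = 58.44 g/mol.
n(Na3PO4) = 177.36 g / 163.94 g/mol = 1.0818 mol.
From the equation the Na3PO4:NaCl mole ratio is 2:6, so n(NaCl) = 1.0818 × 6/2 = 3.2455 mol.
Mass of NaCl = 3.2455 mol × 58.44 g/mol = 189.67 g.
Actual mass collected = 189.67 g × 0.705 = 133.72 g.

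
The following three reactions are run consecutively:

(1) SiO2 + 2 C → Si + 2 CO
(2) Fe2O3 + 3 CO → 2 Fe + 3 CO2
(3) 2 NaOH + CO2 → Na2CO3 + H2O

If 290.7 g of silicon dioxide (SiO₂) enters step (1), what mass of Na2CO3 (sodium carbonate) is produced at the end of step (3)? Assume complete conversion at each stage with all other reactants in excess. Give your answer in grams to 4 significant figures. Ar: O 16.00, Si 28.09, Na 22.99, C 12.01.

1026 g

M(SiO2) = 28.09 + 2(16.00) = 60.09 g/mol.
M(Na2CO3) = 2(22.99) + 12.01 + 3(16.00) = 105.99 g/mol.
n(SiO2) = 290.7 / 60.09 = 4.8377 mol.
Reaction (1): SiO2→CO ratio 1:2 ⇒ n(CO) = 9.6755 mol.
Reaction (2): CO→CO2 ratio 3:3 ⇒ n(CO2) = 9.6755 mol.
Reaction (3): CO2→Na2CO3 ratio 1:1 ⇒ n(Na2CO3) = 9.6755 mol.
Mass of Na2CO3 = 9.6755 × 105.99 = 1025.5 g.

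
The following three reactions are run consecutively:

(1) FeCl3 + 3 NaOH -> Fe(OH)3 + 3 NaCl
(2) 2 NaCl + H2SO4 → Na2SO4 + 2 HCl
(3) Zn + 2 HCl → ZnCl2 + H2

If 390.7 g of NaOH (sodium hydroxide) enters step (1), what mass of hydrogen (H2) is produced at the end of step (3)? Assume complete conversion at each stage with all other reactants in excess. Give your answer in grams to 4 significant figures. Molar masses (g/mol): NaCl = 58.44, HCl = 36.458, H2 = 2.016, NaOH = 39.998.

n(NaOH) = 390.7 / 39.998 = 9.7680 mol.
Reaction (1): NaOH→NaCl ratio 3:3 ⇒ n(NaCl) = 9.7680 mol.
Reaction (2): NaCl→HCl ratio 2:2 ⇒ n(HCl) = 9.7680 mol.
Reaction (3): HCl→H2 ratio 2:1 ⇒ n(H2) = 4.8840 mol.
Mass of H2 = 4.8840 × 2.016 = 9.8461 g.

9.846 g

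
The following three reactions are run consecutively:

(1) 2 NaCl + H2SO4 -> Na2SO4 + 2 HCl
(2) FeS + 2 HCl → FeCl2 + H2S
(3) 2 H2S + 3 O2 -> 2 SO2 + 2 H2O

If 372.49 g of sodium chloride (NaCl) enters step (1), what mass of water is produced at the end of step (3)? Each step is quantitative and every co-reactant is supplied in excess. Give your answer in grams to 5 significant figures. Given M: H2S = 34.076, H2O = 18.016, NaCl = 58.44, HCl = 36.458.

n(NaCl) = 372.49 / 58.44 = 6.37389 mol.
Reaction (1): NaCl→HCl ratio 2:2 ⇒ n(HCl) = 6.37389 mol.
Reaction (2): HCl→H2S ratio 2:1 ⇒ n(H2S) = 3.18694 mol.
Reaction (3): H2S→H2O ratio 2:2 ⇒ n(H2O) = 3.18694 mol.
Mass of H2O = 3.18694 × 18.016 = 57.4160 g.

57.416 g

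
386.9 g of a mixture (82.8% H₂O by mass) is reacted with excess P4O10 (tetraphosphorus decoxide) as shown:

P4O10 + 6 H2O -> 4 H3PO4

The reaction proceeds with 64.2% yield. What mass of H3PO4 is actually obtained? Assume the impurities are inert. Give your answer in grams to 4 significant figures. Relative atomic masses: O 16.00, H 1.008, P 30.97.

745.8 g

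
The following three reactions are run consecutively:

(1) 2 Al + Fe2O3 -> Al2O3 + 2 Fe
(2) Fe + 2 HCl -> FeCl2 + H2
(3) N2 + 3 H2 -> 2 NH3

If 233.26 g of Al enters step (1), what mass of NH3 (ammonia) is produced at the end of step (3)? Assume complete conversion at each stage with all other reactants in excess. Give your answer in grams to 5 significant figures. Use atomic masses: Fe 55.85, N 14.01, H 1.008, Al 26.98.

98.180 g

M(Al) = 26.98 g/mol.
M(NH3) = 14.01 + 3(1.008) = 17.034 g/mol.
n(Al) = 233.26 / 26.98 = 8.64566 mol.
Reaction (1): Al→Fe ratio 2:2 ⇒ n(Fe) = 8.64566 mol.
Reaction (2): Fe→H2 ratio 1:1 ⇒ n(H2) = 8.64566 mol.
Reaction (3): H2→NH3 ratio 3:2 ⇒ n(NH3) = 5.76378 mol.
Mass of NH3 = 5.76378 × 17.034 = 98.1802 g.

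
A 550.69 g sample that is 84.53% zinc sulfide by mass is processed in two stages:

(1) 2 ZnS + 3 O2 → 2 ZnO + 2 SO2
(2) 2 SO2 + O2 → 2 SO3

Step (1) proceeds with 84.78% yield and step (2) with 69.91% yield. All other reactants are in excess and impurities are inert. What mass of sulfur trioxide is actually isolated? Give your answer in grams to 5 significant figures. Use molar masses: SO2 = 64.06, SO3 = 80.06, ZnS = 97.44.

226.69 g

Pure ZnS = 550.69 × 0.8453 = 465.498 g.
n(ZnS) = 465.498 / 97.44 = 4.77728 mol.
Step 1 (ZnS:SO2 = 2:2): theoretical n(SO2) = 4.77728 mol; at 84.78% yield, n(SO2) = 4.05018 mol.
Step 2 (SO2:SO3 = 2:2): theoretical n(SO3) = 4.05018 mol, so theoretical mass = 4.05018 × 80.06 = 324.257 g.
At 69.91% yield, actual mass of SO3 = 324.257 × 0.6991 = 226.688 g.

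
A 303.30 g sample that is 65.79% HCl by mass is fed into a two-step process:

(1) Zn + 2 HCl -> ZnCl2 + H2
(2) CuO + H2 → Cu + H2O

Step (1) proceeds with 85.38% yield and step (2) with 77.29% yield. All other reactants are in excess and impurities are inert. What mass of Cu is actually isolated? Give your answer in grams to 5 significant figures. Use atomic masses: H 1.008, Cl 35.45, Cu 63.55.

114.76 g

Pure HCl = 303.30 × 0.6579 = 199.541 g.
M(HCl) = 1.008 + 35.45 = 36.458 g/mol.
M(Cu) = 63.55 g/mol.
n(HCl) = 199.541 / 36.458 = 5.47318 mol.
Step 1 (HCl:H2 = 2:1): theoretical n(H2) = 2.73659 mol; at 85.38% yield, n(H2) = 2.33650 mol.
Step 2 (H2:Cu = 1:1): theoretical n(Cu) = 2.33650 mol, so theoretical mass = 2.33650 × 63.55 = 148.485 g.
At 77.29% yield, actual mass of Cu = 148.485 × 0.7729 = 114.764 g.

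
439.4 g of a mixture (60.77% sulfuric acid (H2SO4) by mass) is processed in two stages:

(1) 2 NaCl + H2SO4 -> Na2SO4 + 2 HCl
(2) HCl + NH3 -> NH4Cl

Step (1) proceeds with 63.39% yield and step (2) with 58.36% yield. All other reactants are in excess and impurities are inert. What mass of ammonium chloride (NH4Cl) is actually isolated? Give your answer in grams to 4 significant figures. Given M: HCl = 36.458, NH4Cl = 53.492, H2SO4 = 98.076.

Pure H2SO4 = 439.4 × 0.6077 = 267.02 g.
n(H2SO4) = 267.02 / 98.076 = 2.7226 mol.
Step 1 (H2SO4:HCl = 1:2): theoretical n(HCl) = 5.4452 mol; at 63.39% yield, n(HCl) = 3.4517 mol.
Step 2 (HCl:NH4Cl = 1:1): theoretical n(NH4Cl) = 3.4517 mol, so theoretical mass = 3.4517 × 53.492 = 184.64 g.
At 58.36% yield, actual mass of NH4Cl = 184.64 × 0.5836 = 107.76 g.

107.8 g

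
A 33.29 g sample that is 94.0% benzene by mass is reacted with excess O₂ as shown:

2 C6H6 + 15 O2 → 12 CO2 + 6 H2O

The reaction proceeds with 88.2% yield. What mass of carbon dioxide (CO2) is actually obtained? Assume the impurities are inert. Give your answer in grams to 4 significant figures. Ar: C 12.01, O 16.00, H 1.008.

93.31 g

Pure C6H6 available = 33.29 g × 0.940 = 31.293 g.
M(C6H6) = 6(12.01) + 6(1.008) = 78.108 g/mol.
M(CO2) = 12.01 + 2(16.00) = 44.01 g/mol.
n(C6H6) = 31.293 g / 78.108 g/mol = 0.40063 mol.
From the equation the C6H6:CO2 mole ratio is 2:12, so n(CO2) = 0.40063 × 12/2 = 2.4038 mol.
Mass of CO2 = 2.4038 mol × 44.01 g/mol = 105.79 g.
Actual mass collected = 105.79 g × 0.882 = 93.308 g.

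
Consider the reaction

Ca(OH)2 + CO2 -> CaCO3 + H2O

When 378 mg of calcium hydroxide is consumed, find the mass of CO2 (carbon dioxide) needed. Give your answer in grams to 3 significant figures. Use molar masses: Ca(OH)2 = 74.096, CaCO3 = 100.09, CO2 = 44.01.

0.225 g

Convert: 378 mg = 0.3780 g.
n(Ca(OH)2) = 0.3780 g / 74.096 g/mol = 0.005101 mol.
From the equation the Ca(OH)2:CO2 mole ratio is 1:1, so n(CO2) = 0.005101 × 1/1 = 0.005101 mol.
Mass of CO2 = 0.005101 mol × 44.01 g/mol = 0.2245 g.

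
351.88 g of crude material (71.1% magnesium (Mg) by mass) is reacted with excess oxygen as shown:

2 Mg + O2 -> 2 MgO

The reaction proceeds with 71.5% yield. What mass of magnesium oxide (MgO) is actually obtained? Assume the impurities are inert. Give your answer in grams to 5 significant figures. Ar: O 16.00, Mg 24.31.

Pure Mg available = 351.88 g × 0.711 = 250.187 g.
M(Mg) = 24.31 g/mol.
M(MgO) = 24.31 + 16.00 = 40.31 g/mol.
n(Mg) = 250.187 g / 24.31 g/mol = 10.2915 mol.
From the equation the Mg:MgO mole ratio is 2:2, so n(MgO) = 10.2915 × 2/2 = 10.2915 mol.
Mass of MgO = 10.2915 mol × 40.31 g/mol = 414.851 g.
Actual mass collected = 414.851 g × 0.715 = 296.618 g.

296.62 g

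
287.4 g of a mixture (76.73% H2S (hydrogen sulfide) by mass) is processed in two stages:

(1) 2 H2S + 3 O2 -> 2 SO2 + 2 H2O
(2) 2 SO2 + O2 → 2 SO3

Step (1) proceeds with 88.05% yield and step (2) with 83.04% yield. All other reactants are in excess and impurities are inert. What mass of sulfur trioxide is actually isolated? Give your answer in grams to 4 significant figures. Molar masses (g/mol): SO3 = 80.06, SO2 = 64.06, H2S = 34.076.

378.8 g

Pure H2S = 287.4 × 0.7673 = 220.52 g.
n(H2S) = 220.52 / 34.076 = 6.4715 mol.
Step 1 (H2S:SO2 = 2:2): theoretical n(SO2) = 6.4715 mol; at 88.05% yield, n(SO2) = 5.6981 mol.
Step 2 (SO2:SO3 = 2:2): theoretical n(SO3) = 5.6981 mol, so theoretical mass = 5.6981 × 80.06 = 456.19 g.
At 83.04% yield, actual mass of SO3 = 456.19 × 0.8304 = 378.82 g.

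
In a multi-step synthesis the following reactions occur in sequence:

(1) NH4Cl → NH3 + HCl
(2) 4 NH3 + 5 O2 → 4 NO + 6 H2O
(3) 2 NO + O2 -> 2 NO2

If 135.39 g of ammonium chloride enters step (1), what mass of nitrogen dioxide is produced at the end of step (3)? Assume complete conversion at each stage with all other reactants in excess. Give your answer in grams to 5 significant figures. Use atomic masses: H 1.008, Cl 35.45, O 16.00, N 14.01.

116.45 g

M(NH4Cl) = 14.01 + 4(1.008) + 35.45 = 53.492 g/mol.
M(NO2) = 14.01 + 2(16.00) = 46.01 g/mol.
n(NH4Cl) = 135.39 / 53.492 = 2.53103 mol.
Reaction (1): NH4Cl→NH3 ratio 1:1 ⇒ n(NH3) = 2.53103 mol.
Reaction (2): NH3→NO ratio 4:4 ⇒ n(NO) = 2.53103 mol.
Reaction (3): NO→NO2 ratio 2:2 ⇒ n(NO2) = 2.53103 mol.
Mass of NO2 = 2.53103 × 46.01 = 116.453 g.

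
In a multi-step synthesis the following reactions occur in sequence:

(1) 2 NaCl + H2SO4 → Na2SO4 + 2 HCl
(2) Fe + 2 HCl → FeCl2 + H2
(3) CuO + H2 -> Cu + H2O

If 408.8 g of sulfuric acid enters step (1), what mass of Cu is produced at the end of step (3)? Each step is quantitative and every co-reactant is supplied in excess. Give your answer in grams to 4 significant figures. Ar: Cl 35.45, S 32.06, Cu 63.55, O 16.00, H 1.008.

264.9 g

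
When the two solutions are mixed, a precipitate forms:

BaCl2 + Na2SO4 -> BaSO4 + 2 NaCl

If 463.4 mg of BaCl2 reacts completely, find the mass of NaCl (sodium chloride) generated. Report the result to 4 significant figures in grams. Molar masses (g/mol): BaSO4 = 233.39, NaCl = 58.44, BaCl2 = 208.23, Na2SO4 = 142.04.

Convert: 463.4 mg = 0.46340 g.
n(BaCl2) = 0.46340 g / 208.23 g/mol = 0.0022254 mol.
From the equation the BaCl2:NaCl mole ratio is 1:2, so n(NaCl) = 0.0022254 × 2/1 = 0.0044508 mol.
Mass of NaCl = 0.0044508 mol × 58.44 g/mol = 0.26011 g.

0.2601 g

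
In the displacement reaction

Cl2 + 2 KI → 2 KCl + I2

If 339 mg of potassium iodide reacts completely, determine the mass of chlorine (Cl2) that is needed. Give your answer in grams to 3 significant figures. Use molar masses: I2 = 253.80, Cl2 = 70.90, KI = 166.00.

0.0724 g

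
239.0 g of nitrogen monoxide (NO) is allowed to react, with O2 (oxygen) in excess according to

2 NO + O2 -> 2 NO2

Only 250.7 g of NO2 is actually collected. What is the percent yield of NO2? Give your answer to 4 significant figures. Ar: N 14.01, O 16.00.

68.42 %

M(NO) = 14.01 + 16.00 = 30.01 g/mol.
M(NO2) = 14.01 + 2(16.00) = 46.01 g/mol.
n(NO) = 239.00 g / 30.01 g/mol = 7.9640 mol.
From the equation the NO:NO2 mole ratio is 2:2, so n(NO2) = 7.9640 × 2/2 = 7.9640 mol.
Mass of NO2 = 7.9640 mol × 46.01 g/mol = 366.42 g.
This is the theoretical yield. Percent yield = 250.7 g / 366.42 g × 100% = 68.418%.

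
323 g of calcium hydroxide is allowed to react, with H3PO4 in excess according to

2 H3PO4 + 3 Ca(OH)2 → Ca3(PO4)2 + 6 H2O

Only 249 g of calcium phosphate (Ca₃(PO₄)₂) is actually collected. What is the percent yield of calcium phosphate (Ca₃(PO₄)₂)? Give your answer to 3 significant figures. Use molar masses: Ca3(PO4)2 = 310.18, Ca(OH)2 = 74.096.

n(Ca(OH)2) = 323.0 g / 74.096 g/mol = 4.359 mol.
From the equation the Ca(OH)2:Ca3(PO4)2 mole ratio is 3:1, so n(Ca3(PO4)2) = 4.359 × 1/3 = 1.453 mol.
Mass of Ca3(PO4)2 = 1.453 mol × 310.18 g/mol = 450.7 g.
This is the theoretical yield. Percent yield = 249 g / 450.7 g × 100% = 55.25%.

55.2 %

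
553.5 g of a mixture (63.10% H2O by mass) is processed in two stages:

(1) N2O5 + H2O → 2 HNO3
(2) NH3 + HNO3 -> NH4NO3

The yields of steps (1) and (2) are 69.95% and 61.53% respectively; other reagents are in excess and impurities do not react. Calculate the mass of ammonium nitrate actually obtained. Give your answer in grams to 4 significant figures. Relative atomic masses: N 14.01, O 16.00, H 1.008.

1336 g

Pure H2O = 553.5 × 0.6310 = 349.26 g.
M(H2O) = 2(1.008) + 16.00 = 18.016 g/mol.
M(NH4NO3) = 2(14.01) + 4(1.008) + 3(16.00) = 80.052 g/mol.
n(H2O) = 349.26 / 18.016 = 19.386 mol.
Step 1 (H2O:HNO3 = 1:2): theoretical n(HNO3) = 38.772 mol; at 69.95% yield, n(HNO3) = 27.121 mol.
Step 2 (HNO3:NH4NO3 = 1:1): theoretical n(NH4NO3) = 27.121 mol, so theoretical mass = 27.121 × 80.052 = 2171.1 g.
At 61.53% yield, actual mass of NH4NO3 = 2171.1 × 0.6153 = 1335.9 g.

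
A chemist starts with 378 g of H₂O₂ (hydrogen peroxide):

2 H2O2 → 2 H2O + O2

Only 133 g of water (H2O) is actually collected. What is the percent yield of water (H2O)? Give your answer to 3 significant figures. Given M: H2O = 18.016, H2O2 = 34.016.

n(H2O2) = 378.0 g / 34.016 g/mol = 11.11 mol.
From the equation the H2O2:H2O mole ratio is 2:2, so n(H2O) = 11.11 × 2/2 = 11.11 mol.
Mass of H2O = 11.11 mol × 18.016 g/mol = 200.2 g.
This is the theoretical yield. Percent yield = 133 g / 200.2 g × 100% = 66.43%.

66.4 %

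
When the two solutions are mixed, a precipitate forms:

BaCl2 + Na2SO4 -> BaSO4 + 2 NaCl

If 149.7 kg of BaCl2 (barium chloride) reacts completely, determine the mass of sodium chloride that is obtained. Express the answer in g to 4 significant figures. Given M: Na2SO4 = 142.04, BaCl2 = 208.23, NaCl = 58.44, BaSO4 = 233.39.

Convert: 149.7 kg = 149700 g.
n(BaCl2) = 149700 g / 208.23 g/mol = 718.92 mol.
From the equation the BaCl2:NaCl mole ratio is 1:2, so n(NaCl) = 718.92 × 2/1 = 1437.8 mol.
Mass of NaCl = 1437.8 mol × 58.44 g/mol = 84027 g.

84030 g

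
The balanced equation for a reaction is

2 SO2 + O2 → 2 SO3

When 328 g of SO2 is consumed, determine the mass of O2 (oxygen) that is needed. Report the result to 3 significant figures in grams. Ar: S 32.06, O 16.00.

81.9 g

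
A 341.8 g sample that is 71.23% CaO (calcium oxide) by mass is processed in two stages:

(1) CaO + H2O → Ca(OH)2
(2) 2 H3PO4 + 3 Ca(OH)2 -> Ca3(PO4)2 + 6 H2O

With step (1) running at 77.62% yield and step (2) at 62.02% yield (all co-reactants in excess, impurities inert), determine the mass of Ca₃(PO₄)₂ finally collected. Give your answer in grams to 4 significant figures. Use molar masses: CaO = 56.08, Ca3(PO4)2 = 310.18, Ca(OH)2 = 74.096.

216.1 g

Pure CaO = 341.8 × 0.7123 = 243.46 g.
n(CaO) = 243.46 / 56.08 = 4.3414 mol.
Step 1 (CaO:Ca(OH)2 = 1:1): theoretical n(Ca(OH)2) = 4.3414 mol; at 77.62% yield, n(Ca(OH)2) = 3.3698 mol.
Step 2 (Ca(OH)2:Ca3(PO4)2 = 3:1): theoretical n(Ca3(PO4)2) = 1.1233 mol, so theoretical mass = 1.1233 × 310.18 = 348.41 g.
At 62.02% yield, actual mass of Ca3(PO4)2 = 348.41 × 0.6202 = 216.09 g.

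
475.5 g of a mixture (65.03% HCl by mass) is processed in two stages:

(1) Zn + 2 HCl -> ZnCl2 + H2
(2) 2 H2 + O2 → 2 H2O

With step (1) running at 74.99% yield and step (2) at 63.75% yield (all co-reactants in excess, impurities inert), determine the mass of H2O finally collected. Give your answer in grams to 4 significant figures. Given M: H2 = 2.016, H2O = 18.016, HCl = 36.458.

Pure HCl = 475.5 × 0.6503 = 309.22 g.
n(HCl) = 309.22 / 36.458 = 8.4815 mol.
Step 1 (HCl:H2 = 2:1): theoretical n(H2) = 4.2407 mol; at 74.99% yield, n(H2) = 3.1801 mol.
Step 2 (H2:H2O = 2:2): theoretical n(H2O) = 3.1801 mol, so theoretical mass = 3.1801 × 18.016 = 57.293 g.
At 63.75% yield, actual mass of H2O = 57.293 × 0.6375 = 36.524 g.

36.52 g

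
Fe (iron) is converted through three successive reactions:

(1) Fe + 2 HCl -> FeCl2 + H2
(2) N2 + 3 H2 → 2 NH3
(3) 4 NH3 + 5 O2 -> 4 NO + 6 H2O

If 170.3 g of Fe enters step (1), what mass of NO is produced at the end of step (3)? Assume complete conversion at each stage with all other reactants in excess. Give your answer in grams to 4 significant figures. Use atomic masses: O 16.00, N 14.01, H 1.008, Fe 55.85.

61.01 g

M(Fe) = 55.85 g/mol.
M(NO) = 14.01 + 16.00 = 30.01 g/mol.
n(Fe) = 170.3 / 55.85 = 3.0492 mol.
Reaction (1): Fe→H2 ratio 1:1 ⇒ n(H2) = 3.0492 mol.
Reaction (2): H2→NH3 ratio 3:2 ⇒ n(NH3) = 2.0328 mol.
Reaction (3): NH3→NO ratio 4:4 ⇒ n(NO) = 2.0328 mol.
Mass of NO = 2.0328 × 30.01 = 61.005 g.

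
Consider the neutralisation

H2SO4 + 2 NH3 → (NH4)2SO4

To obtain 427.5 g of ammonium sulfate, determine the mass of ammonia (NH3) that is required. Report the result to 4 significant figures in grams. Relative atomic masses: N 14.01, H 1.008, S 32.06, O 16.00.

110.2 g

M((NH4)2SO4) = 2(14.01) + 8(1.008) + 32.06 + 4(16.00) = 132.144 g/mol.
M(NH3) = 14.01 + 3(1.008) = 17.034 g/mol.
n((NH4)2SO4) = 427.50 g / 132.144 g/mol = 3.2351 mol.
From the equation the (NH4)2SO4:NH3 mole ratio is 1:2, so n(NH3) = 3.2351 × 2/1 = 6.4702 mol.
Mass of NH3 = 6.4702 mol × 17.034 g/mol = 110.21 g.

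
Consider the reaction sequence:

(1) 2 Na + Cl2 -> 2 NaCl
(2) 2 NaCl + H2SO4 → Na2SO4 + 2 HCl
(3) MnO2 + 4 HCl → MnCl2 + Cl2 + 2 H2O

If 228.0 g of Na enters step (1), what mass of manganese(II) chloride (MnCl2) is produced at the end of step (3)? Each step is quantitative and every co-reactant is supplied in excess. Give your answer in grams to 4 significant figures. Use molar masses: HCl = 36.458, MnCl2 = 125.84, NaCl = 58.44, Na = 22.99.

312.0 g

n(Na) = 228.0 / 22.99 = 9.9174 mol.
Reaction (1): Na→NaCl ratio 2:2 ⇒ n(NaCl) = 9.9174 mol.
Reaction (2): NaCl→HCl ratio 2:2 ⇒ n(HCl) = 9.9174 mol.
Reaction (3): HCl→MnCl2 ratio 4:1 ⇒ n(MnCl2) = 2.4793 mol.
Mass of MnCl2 = 2.4793 × 125.84 = 312.00 g.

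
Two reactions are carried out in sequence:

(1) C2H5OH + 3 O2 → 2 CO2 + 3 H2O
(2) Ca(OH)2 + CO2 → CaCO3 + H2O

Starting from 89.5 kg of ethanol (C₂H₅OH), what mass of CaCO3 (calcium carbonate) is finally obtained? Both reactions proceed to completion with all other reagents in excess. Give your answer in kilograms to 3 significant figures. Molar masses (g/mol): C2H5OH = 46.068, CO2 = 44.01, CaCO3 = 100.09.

389 kg

89.5 kg = 89500 g.
n(C2H5OH) = 89500 / 46.068 = 1943 mol.
Step 1 gives a 1:2 ratio of C2H5OH to CO2, so n(CO2) = 3886 mol.
In step 2 the CO2:CaCO3 ratio is 1:1, so n(CaCO3) = 3886 mol.
Mass of CaCO3 = 3886 × 100.09 = 388900 g = 389 kg.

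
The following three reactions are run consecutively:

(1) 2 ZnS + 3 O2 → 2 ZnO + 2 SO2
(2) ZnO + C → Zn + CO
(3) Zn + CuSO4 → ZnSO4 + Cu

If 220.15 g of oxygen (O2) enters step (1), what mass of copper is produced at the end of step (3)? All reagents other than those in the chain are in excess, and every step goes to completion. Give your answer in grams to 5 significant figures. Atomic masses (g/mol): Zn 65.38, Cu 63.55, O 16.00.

291.47 g

M(O2) = 2(16.00) = 32.00 g/mol.
M(Cu) = 63.55 g/mol.
n(O2) = 220.15 / 32.00 = 6.87969 mol.
Reaction (1): O2→ZnO ratio 3:2 ⇒ n(ZnO) = 4.58646 mol.
Reaction (2): ZnO→Zn ratio 1:1 ⇒ n(Zn) = 4.58646 mol.
Reaction (3): Zn→Cu ratio 1:1 ⇒ n(Cu) = 4.58646 mol.
Mass of Cu = 4.58646 × 63.55 = 291.469 g.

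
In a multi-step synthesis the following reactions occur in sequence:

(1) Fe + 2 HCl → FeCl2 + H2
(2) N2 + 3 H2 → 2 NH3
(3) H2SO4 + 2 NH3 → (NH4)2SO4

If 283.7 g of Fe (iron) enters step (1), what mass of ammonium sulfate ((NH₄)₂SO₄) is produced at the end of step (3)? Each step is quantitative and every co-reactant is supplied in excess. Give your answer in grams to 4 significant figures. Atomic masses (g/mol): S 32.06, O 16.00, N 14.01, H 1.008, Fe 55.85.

223.7 g

M(Fe) = 55.85 g/mol.
M((NH4)2SO4) = 2(14.01) + 8(1.008) + 32.06 + 4(16.00) = 132.144 g/mol.
n(Fe) = 283.7 / 55.85 = 5.0797 mol.
Reaction (1): Fe→H2 ratio 1:1 ⇒ n(H2) = 5.0797 mol.
Reaction (2): H2→NH3 ratio 3:2 ⇒ n(NH3) = 3.3865 mol.
Reaction (3): NH3→(NH4)2SO4 ratio 2:1 ⇒ n((NH4)2SO4) = 1.6932 mol.
Mass of (NH4)2SO4 = 1.6932 × 132.144 = 223.75 g.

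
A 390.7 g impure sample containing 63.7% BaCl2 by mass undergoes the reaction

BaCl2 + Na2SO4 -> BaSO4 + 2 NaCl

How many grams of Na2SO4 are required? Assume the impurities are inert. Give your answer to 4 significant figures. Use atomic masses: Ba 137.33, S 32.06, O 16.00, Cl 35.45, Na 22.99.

169.8 g

Mass of pure BaCl2 = 390.7 g × 0.637 = 248.88 g.
M(BaCl2) = 137.33 + 2(35.45) = 208.23 g/mol.
M(Na2SO4) = 2(22.99) + 32.06 + 4(16.00) = 142.04 g/mol.
n(BaCl2) = 248.88 g / 208.23 g/mol = 1.1952 mol.
From the equation the BaCl2:Na2SO4 mole ratio is 1:1, so n(Na2SO4) = 1.1952 × 1/1 = 1.1952 mol.
Mass of Na2SO4 = 1.1952 mol × 142.04 g/mol = 169.77 g.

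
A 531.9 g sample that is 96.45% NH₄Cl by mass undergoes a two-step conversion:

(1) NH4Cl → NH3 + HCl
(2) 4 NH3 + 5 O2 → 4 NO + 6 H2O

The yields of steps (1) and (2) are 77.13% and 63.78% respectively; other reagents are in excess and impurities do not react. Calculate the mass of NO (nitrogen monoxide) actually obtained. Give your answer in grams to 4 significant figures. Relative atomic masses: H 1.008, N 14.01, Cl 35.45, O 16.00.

141.6 g

Pure NH4Cl = 531.9 × 0.9645 = 513.02 g.
M(NH4Cl) = 14.01 + 4(1.008) + 35.45 = 53.492 g/mol.
M(NO) = 14.01 + 16.00 = 30.01 g/mol.
n(NH4Cl) = 513.02 / 53.492 = 9.5905 mol.
Step 1 (NH4Cl:NH3 = 1:1): theoretical n(NH3) = 9.5905 mol; at 77.13% yield, n(NH3) = 7.3972 mol.
Step 2 (NH3:NO = 4:4): theoretical n(NO) = 7.3972 mol, so theoretical mass = 7.3972 × 30.01 = 221.99 g.
At 63.78% yield, actual mass of NO = 221.99 × 0.6378 = 141.58 g.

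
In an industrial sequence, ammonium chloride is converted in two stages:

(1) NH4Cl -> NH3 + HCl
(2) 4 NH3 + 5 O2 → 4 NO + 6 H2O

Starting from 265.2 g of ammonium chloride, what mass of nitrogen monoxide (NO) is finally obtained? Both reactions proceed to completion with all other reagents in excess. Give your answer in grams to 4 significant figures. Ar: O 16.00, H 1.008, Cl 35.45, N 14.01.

M(NH4Cl) = 14.01 + 4(1.008) + 35.45 = 53.492 g/mol.
M(NO) = 14.01 + 16.00 = 30.01 g/mol.
n(NH4Cl) = 265.20 / 53.492 = 4.9578 mol.
Step 1 gives a 1:1 ratio of NH4Cl to NH3, so n(NH3) = 4.9578 mol.
In step 2 the NH3:NO ratio is 4:4, so n(NO) = 4.9578 mol.
Mass of NO = 4.9578 × 30.01 = 148.78 g.

148.8 g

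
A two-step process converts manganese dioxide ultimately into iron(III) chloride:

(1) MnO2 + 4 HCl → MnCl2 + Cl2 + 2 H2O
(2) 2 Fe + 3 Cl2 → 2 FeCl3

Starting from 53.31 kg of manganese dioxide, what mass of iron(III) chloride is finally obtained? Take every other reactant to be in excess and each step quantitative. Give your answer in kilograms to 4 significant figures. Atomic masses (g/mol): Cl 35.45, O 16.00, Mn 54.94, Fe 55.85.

M(MnO2) = 54.94 + 2(16.00) = 86.94 g/mol.
M(FeCl3) = 55.85 + 3(35.45) = 162.20 g/mol.
53.31 kg = 53310 g.
n(MnO2) = 53310 / 86.94 = 613.18 mol.
Step 1 gives a 1:1 ratio of MnO2 to Cl2, so n(Cl2) = 613.18 mol.
In step 2 the Cl2:FeCl3 ratio is 3:2, so n(FeCl3) = 408.79 mol.
Mass of FeCl3 = 408.79 × 162.20 = 66305 g = 66.31 kg.

66.31 kg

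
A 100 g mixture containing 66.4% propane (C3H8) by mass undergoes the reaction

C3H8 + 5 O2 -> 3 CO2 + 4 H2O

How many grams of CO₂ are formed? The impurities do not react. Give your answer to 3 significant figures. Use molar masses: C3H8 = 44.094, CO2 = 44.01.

199 g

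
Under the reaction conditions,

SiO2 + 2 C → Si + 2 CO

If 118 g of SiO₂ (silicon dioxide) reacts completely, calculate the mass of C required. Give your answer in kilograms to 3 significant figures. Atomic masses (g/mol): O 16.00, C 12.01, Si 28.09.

0.0472 kg

M(SiO2) = 28.09 + 2(16.00) = 60.09 g/mol.
M(C) = 12.01 g/mol.
n(SiO2) = 118.0 g / 60.09 g/mol = 1.964 mol.
From the equation the SiO2:C mole ratio is 1:2, so n(C) = 1.964 × 2/1 = 3.927 mol.
Mass of C = 3.927 mol × 12.01 g/mol = 47.17 g.
Converting to kg: 47.17 g = 0.0472 kg.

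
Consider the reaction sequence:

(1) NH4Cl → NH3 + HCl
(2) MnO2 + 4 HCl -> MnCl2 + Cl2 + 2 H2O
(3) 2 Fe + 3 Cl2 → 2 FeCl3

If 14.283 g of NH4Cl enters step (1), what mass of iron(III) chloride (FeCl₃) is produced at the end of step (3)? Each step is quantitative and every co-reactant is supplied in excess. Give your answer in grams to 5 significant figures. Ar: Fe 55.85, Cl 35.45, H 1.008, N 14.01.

7.2182 g

M(NH4Cl) = 14.01 + 4(1.008) + 35.45 = 53.492 g/mol.
M(FeCl3) = 55.85 + 3(35.45) = 162.20 g/mol.
n(NH4Cl) = 14.283 / 53.492 = 0.267012 mol.
Reaction (1): NH4Cl→HCl ratio 1:1 ⇒ n(HCl) = 0.267012 mol.
Reaction (2): HCl→Cl2 ratio 4:1 ⇒ n(Cl2) = 0.0667530 mol.
Reaction (3): Cl2→FeCl3 ratio 3:2 ⇒ n(FeCl3) = 0.0445020 mol.
Mass of FeCl3 = 0.0445020 × 162.20 = 7.21822 g.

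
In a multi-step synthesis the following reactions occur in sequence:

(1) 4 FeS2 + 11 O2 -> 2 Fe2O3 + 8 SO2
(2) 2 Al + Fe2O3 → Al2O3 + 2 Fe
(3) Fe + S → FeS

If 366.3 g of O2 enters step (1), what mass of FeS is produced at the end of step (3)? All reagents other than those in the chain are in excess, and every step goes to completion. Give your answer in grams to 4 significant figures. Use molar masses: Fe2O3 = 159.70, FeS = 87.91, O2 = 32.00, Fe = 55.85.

n(O2) = 366.3 / 32.00 = 11.447 mol.
Reaction (1): O2→Fe2O3 ratio 11:2 ⇒ n(Fe2O3) = 2.0813 mol.
Reaction (2): Fe2O3→Fe ratio 1:2 ⇒ n(Fe) = 4.1625 mol.
Reaction (3): Fe→FeS ratio 1:1 ⇒ n(FeS) = 4.1625 mol.
Mass of FeS = 4.1625 × 87.91 = 365.93 g.

365.9 g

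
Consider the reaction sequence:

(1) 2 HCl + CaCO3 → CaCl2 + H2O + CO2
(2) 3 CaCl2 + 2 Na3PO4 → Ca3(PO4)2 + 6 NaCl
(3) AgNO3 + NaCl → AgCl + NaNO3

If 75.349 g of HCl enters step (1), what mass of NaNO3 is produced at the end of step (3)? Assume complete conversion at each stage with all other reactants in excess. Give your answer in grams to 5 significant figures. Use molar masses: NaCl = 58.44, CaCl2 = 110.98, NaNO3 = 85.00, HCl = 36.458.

n(HCl) = 75.349 / 36.458 = 2.06673 mol.
Reaction (1): HCl→CaCl2 ratio 2:1 ⇒ n(CaCl2) = 1.03337 mol.
Reaction (2): CaCl2→NaCl ratio 3:6 ⇒ n(NaCl) = 2.06673 mol.
Reaction (3): NaCl→NaNO3 ratio 1:1 ⇒ n(NaNO3) = 2.06673 mol.
Mass of NaNO3 = 2.06673 × 85.00 = 175.672 g.

175.67 g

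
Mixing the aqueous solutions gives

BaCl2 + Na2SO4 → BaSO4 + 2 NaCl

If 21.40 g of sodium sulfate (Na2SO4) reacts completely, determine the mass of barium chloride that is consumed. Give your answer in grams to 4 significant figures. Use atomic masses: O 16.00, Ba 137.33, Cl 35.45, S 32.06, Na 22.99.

31.37 g

M(Na2SO4) = 2(22.99) + 32.06 + 4(16.00) = 142.04 g/mol.
M(BaCl2) = 137.33 + 2(35.45) = 208.23 g/mol.
n(Na2SO4) = 21.400 g / 142.04 g/mol = 0.15066 mol.
From the equation the Na2SO4:BaCl2 mole ratio is 1:1, so n(BaCl2) = 0.15066 × 1/1 = 0.15066 mol.
Mass of BaCl2 = 0.15066 mol × 208.23 g/mol = 31.372 g.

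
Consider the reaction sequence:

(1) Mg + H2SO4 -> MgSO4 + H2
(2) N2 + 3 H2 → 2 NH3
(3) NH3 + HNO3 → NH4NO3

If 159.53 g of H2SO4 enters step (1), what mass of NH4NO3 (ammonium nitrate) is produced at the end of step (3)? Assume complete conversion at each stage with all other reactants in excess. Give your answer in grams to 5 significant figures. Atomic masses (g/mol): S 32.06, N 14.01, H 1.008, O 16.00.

M(H2SO4) = 2(1.008) + 32.06 + 4(16.00) = 98.076 g/mol.
M(NH4NO3) = 2(14.01) + 4(1.008) + 3(16.00) = 80.052 g/mol.
n(H2SO4) = 159.53 / 98.076 = 1.62660 mol.
Reaction (1): H2SO4→H2 ratio 1:1 ⇒ n(H2) = 1.62660 mol.
Reaction (2): H2→NH3 ratio 3:2 ⇒ n(NH3) = 1.08440 mol.
Reaction (3): NH3→NH4NO3 ratio 1:1 ⇒ n(NH4NO3) = 1.08440 mol.
Mass of NH4NO3 = 1.08440 × 80.052 = 86.8082 g.

86.808 g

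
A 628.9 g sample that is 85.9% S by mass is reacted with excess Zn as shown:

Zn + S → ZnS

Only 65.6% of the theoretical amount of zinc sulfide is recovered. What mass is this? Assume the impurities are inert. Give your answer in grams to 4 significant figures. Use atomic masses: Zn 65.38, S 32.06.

1077 g

Pure S available = 628.9 g × 0.859 = 540.23 g.
M(S) = 32.06 g/mol.
M(ZnS) = 65.38 + 32.06 = 97.44 g/mol.
n(S) = 540.23 g / 32.06 g/mol = 16.850 mol.
From the equation the S:ZnS mole ratio is 1:1, so n(ZnS) = 16.850 × 1/1 = 16.850 mol.
Mass of ZnS = 16.850 mol × 97.44 g/mol = 1641.9 g.
Actual mass collected = 1641.9 g × 0.656 = 1077.1 g.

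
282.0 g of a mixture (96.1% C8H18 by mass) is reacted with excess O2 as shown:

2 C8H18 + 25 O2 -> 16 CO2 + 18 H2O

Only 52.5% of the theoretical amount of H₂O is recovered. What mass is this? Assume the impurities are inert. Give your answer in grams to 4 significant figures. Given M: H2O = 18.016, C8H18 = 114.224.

Pure C8H18 available = 282.0 g × 0.961 = 271.00 g.
n(C8H18) = 271.00 g / 114.224 g/mol = 2.3725 mol.
From the equation the C8H18:H2O mole ratio is 2:18, so n(H2O) = 2.3725 × 18/2 = 21.353 mol.
Mass of H2O = 21.353 mol × 18.016 g/mol = 384.69 g.
Actual mass collected = 384.69 g × 0.525 = 201.96 g.

202.0 g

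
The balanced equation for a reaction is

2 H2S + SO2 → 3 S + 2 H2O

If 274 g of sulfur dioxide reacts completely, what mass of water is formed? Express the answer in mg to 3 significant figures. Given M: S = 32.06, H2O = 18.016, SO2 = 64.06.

154000 mg

n(SO2) = 274.0 g / 64.06 g/mol = 4.277 mol.
From the equation the SO2:H2O mole ratio is 1:2, so n(H2O) = 4.277 × 2/1 = 8.554 mol.
Mass of H2O = 8.554 mol × 18.016 g/mol = 154.1 g.
Converting to mg: 154.1 g = 154000 mg.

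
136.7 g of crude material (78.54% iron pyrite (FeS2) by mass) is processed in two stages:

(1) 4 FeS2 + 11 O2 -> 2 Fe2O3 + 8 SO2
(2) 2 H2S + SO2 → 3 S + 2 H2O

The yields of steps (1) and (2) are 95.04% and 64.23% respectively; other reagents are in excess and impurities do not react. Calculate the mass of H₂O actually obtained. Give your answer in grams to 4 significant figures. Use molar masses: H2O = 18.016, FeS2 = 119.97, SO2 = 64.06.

Pure FeS2 = 136.7 × 0.7854 = 107.36 g.
n(FeS2) = 107.36 / 119.97 = 0.89493 mol.
Step 1 (FeS2:SO2 = 4:8): theoretical n(SO2) = 1.7899 mol; at 95.04% yield, n(SO2) = 1.7011 mol.
Step 2 (SO2:H2O = 1:2): theoretical n(H2O) = 3.4021 mol, so theoretical mass = 3.4021 × 18.016 = 61.293 g.
At 64.23% yield, actual mass of H2O = 61.293 × 0.6423 = 39.369 g.

39.37 g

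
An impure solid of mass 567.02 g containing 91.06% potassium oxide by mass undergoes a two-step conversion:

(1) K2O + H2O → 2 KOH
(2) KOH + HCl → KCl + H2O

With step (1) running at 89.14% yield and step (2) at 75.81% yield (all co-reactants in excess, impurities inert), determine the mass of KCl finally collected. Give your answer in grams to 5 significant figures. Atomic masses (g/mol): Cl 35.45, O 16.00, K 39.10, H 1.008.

552.27 g

Pure K2O = 567.02 × 0.9106 = 516.328 g.
M(K2O) = 2(39.10) + 16.00 = 94.20 g/mol.
M(KCl) = 39.10 + 35.45 = 74.55 g/mol.
n(K2O) = 516.328 / 94.20 = 5.48119 mol.
Step 1 (K2O:KOH = 1:2): theoretical n(KOH) = 10.9624 mol; at 89.14% yield, n(KOH) = 9.77187 mol.
Step 2 (KOH:KCl = 1:1): theoretical n(KCl) = 9.77187 mol, so theoretical mass = 9.77187 × 74.55 = 728.493 g.
At 75.81% yield, actual mass of KCl = 728.493 × 0.7581 = 552.271 g.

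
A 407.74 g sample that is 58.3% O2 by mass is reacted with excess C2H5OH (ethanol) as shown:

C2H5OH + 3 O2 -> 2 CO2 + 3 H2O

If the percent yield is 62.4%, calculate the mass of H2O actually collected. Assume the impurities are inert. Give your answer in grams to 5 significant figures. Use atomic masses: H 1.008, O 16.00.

Pure O2 available = 407.74 g × 0.583 = 237.712 g.
M(O2) = 2(16.00) = 32.00 g/mol.
M(H2O) = 2(1.008) + 16.00 = 18.016 g/mol.
n(O2) = 237.712 g / 32.00 g/mol = 7.42851 mol.
From the equation the O2:H2O mole ratio is 3:3, so n(H2O) = 7.42851 × 3/3 = 7.42851 mol.
Mass of H2O = 7.42851 mol × 18.016 g/mol = 133.832 g.
Actual mass collected = 133.832 g × 0.624 = 83.5112 g.

83.511 g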